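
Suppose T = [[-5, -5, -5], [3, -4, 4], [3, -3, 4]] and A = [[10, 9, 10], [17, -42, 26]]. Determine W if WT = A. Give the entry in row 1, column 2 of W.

1

Since T sits to the right of W, W = AT⁻¹.
T has determinant 5; T⁻¹ = [[-4/5, 7, -8], [0, -1, 1], [3/5, -6, 7]].
W = AT⁻¹ = [[10, 9, 10], [17, -42, 26]] · [[-4/5, 7, -8], [0, -1, 1], [3/5, -6, 7]] = [[-2, 1, -1], [2, 5, 4]].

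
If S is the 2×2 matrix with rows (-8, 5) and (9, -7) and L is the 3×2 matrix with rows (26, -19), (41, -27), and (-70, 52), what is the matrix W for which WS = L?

Since S sits to the right of W, W = LS⁻¹.
S has determinant 11; S⁻¹ = [[-7/11, -5/11], [-9/11, -8/11]].
W = LS⁻¹ = [[26, -19], [41, -27], [-70, 52]] · [[-7/11, -5/11], [-9/11, -8/11]] = [[-1, 2], [-4, 1], [2, -6]].

W = [[-1, 2], [-4, 1], [2, -6]]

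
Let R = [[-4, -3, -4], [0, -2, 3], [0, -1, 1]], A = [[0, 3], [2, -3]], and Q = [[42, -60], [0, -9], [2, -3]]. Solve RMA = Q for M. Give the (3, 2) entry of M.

-2

M = R⁻¹QA⁻¹ (apply R⁻¹ on the left and A⁻¹ on the right).
det R = -4; the adjugate gives R⁻¹ = [[-1/4, -7/4, 17/4], [0, 1, -3], [0, 1, -2]].
det A = -6; the adjugate gives A⁻¹ = [[1/2, 1/2], [1/3, 0]].
R⁻¹Q = [[-2, 18], [-6, 0], [-4, -3]].
M = (R⁻¹Q)A⁻¹ = [[5, -1], [-3, -3], [-3, -2]].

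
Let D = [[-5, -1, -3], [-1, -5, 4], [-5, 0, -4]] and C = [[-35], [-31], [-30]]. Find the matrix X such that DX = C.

X = [[6], [5], [0]]

Since D multiplies X on the left, X = D⁻¹C.
det D = -1; the adjugate gives D⁻¹ = [[-20, 4, 19], [24, -5, -23], [25, -5, -24]].
X = D⁻¹C = [[-20, 4, 19], [24, -5, -23], [25, -5, -24]] · [[-35], [-31], [-30]] = [[6], [5], [0]].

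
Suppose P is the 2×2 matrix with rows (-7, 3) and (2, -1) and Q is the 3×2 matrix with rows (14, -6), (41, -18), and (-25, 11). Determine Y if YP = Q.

Since P sits to the right of Y, Y = QP⁻¹.
det P = 1, so P⁻¹ = [[-1, -3], [-2, -7]].
Y = QP⁻¹ = [[14, -6], [41, -18], [-25, 11]] · [[-1, -3], [-2, -7]] = [[-2, 0], [-5, 3], [3, -2]].

Y = [[-2, 0], [-5, 3], [3, -2]]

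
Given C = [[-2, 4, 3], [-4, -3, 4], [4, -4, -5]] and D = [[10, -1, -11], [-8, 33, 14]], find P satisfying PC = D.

P = [[1, -1, 2], [2, -3, -4]]

Since C sits to the right of P, P = DC⁻¹.
det C = 6, so C⁻¹ = [[31/6, 4/3, 25/6], [-2/3, -1/3, -2/3], [14/3, 4/3, 11/3]].
P = DC⁻¹ = [[10, -1, -11], [-8, 33, 14]] · [[31/6, 4/3, 25/6], [-2/3, -1/3, -2/3], [14/3, 4/3, 11/3]] = [[1, -1, 2], [2, -3, -4]].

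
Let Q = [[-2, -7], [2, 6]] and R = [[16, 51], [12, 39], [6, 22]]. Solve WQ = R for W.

Since Q sits to the right of W, W = RQ⁻¹.
det Q = 2, so Q⁻¹ = [[3, 7/2], [-1, -1]].
W = RQ⁻¹ = [[16, 51], [12, 39], [6, 22]] · [[3, 7/2], [-1, -1]] = [[-3, 5], [-3, 3], [-4, -1]].

W = [[-3, 5], [-3, 3], [-4, -1]]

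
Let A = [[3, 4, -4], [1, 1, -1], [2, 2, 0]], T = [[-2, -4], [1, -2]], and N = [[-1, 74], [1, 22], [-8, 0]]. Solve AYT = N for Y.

Y = [[-3, -1], [4, -1], [4, 3]]

Left-multiply by A⁻¹ and right-multiply by T⁻¹: Y = A⁻¹NT⁻¹.
det A = -2; the adjugate gives A⁻¹ = [[-1, 4, 0], [1, -4, 1/2], [0, -1, 1/2]].
T has determinant 8; T⁻¹ = [[-1/4, 1/2], [-1/8, -1/4]].
A⁻¹N = [[5, 14], [-9, -14], [-5, -22]].
Y = (A⁻¹N)T⁻¹ = [[-3, -1], [4, -1], [4, 3]].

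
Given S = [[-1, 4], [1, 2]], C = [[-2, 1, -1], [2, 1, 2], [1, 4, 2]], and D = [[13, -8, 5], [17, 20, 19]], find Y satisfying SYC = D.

Y = [[1, 3, 3], [-2, 0, 1]]

Y = S⁻¹DC⁻¹ (apply S⁻¹ on the left and C⁻¹ on the right).
det S = -6; the adjugate gives S⁻¹ = [[-1/3, 2/3], [1/6, 1/6]].
C has determinant 3; C⁻¹ = [[-2, -2, 1], [-2/3, -1, 2/3], [7/3, 3, -4/3]].
S⁻¹D = [[7, 16, 11], [5, 2, 4]].
Y = (S⁻¹D)C⁻¹ = [[1, 3, 3], [-2, 0, 1]].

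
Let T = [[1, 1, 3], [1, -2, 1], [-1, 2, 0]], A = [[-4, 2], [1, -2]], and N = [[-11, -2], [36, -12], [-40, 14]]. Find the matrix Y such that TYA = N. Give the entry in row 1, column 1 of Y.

-3

Left-multiply by T⁻¹ and right-multiply by A⁻¹: Y = T⁻¹NA⁻¹.
T has determinant -3; T⁻¹ = [[2/3, -2, -7/3], [1/3, -1, -2/3], [0, 1, 1]].
det A = 6; the adjugate gives A⁻¹ = [[-1/3, -1/3], [-1/6, -2/3]].
T⁻¹N = [[14, -10], [-13, 2], [-4, 2]].
Y = (T⁻¹N)A⁻¹ = [[-3, 2], [4, 3], [1, 0]].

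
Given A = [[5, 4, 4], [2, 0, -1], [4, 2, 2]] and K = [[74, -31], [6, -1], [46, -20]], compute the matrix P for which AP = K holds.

Left-multiplying both sides by A⁻¹ gives P = A⁻¹K.
det A = -6; the adjugate gives A⁻¹ = [[-1/3, 0, 2/3], [4/3, 1, -13/6], [-2/3, -1, 4/3]].
P = A⁻¹K = [[-1/3, 0, 2/3], [4/3, 1, -13/6], [-2/3, -1, 4/3]] · [[74, -31], [6, -1], [46, -20]] = [[6, -3], [5, 1], [6, -5]].

P = [[6, -3], [5, 1], [6, -5]]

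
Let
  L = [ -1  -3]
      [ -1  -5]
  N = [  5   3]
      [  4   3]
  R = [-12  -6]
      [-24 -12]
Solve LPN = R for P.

P = [[-2, 1], [2, -1]]

Left-multiply by L⁻¹ and right-multiply by N⁻¹: P = L⁻¹RN⁻¹.
det L = 2; the adjugate gives L⁻¹ = [[-5/2, 3/2], [1/2, -1/2]].
det N = 3, so N⁻¹ = [[1, -1], [-4/3, 5/3]].
L⁻¹R = [[-6, -3], [6, 3]].
P = (L⁻¹R)N⁻¹ = [[-2, 1], [2, -1]].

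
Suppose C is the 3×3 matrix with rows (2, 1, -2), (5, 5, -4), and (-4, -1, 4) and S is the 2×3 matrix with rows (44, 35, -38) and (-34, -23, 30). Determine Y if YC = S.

Y = [[3, 6, -2], [1, -4, 4]]

C is on the right of Y, so right-multiply by C⁻¹: Y = SC⁻¹.
C has determinant -2; C⁻¹ = [[-8, 1, -3], [2, 0, 1], [-15/2, 1, -5/2]].
Y = SC⁻¹ = [[44, 35, -38], [-34, -23, 30]] · [[-8, 1, -3], [2, 0, 1], [-15/2, 1, -5/2]] = [[3, 6, -2], [1, -4, 4]].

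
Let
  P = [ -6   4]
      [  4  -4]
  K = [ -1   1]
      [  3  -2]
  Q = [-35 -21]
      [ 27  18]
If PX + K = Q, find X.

PX = Q − K = [[-34, -22], [24, 20]].
Since P multiplies X on the left, X = P⁻¹(Q − K).
P has determinant 8; P⁻¹ = [[-1/2, -1/2], [-1/2, -3/4]].
X = P⁻¹(Q − K) = [[5, 1], [-1, -4]].

X = [[5, 1], [-1, -4]]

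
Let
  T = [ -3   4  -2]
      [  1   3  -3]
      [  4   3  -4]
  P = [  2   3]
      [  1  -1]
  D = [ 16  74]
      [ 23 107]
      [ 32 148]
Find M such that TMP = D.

M = [[2, -2], [4, -4], [-4, 5]]

Isolating M: multiply by T⁻¹ from the left and P⁻¹ from the right, so M = T⁻¹DP⁻¹.
det T = -5, so T⁻¹ = [[3/5, -2, 6/5], [8/5, -4, 11/5], [9/5, -5, 13/5]].
P has determinant -5; P⁻¹ = [[1/5, 3/5], [1/5, -2/5]].
T⁻¹D = [[2, 8], [4, 16], [-3, -17]].
M = (T⁻¹D)P⁻¹ = [[2, -2], [4, -4], [-4, 5]].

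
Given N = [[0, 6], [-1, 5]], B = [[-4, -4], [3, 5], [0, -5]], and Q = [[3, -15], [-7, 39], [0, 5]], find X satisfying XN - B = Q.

XN = Q + B = [[-1, -19], [-4, 44], [0, 0]].
N is on the right of X, so right-multiply by N⁻¹: X = (Q + B)N⁻¹.
det N = 6; the adjugate gives N⁻¹ = [[5/6, -1], [1/6, 0]].
X = (Q + B)N⁻¹ = [[-4, 1], [4, 4], [0, 0]].

X = [[-4, 1], [4, 4], [0, 0]]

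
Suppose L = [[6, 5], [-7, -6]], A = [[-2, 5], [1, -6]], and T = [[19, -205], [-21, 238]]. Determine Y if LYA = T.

Y = [[-2, 5], [5, 3]]

Y = L⁻¹TA⁻¹ (apply L⁻¹ on the left and A⁻¹ on the right).
det L = -1, so L⁻¹ = [[6, 5], [-7, -6]].
det A = 7; the adjugate gives A⁻¹ = [[-6/7, -5/7], [-1/7, -2/7]].
L⁻¹T = [[9, -40], [-7, 7]].
Y = (L⁻¹T)A⁻¹ = [[-2, 5], [5, 3]].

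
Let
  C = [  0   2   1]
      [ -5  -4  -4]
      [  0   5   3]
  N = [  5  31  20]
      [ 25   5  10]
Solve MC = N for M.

Since C sits to the right of M, M = NC⁻¹.
det C = 5; the adjugate gives C⁻¹ = [[8/5, -1/5, -4/5], [3, 0, -1], [-5, 0, 2]].
M = NC⁻¹ = [[5, 31, 20], [25, 5, 10]] · [[8/5, -1/5, -4/5], [3, 0, -1], [-5, 0, 2]] = [[1, -1, 5], [5, -5, -5]].

M = [[1, -1, 5], [5, -5, -5]]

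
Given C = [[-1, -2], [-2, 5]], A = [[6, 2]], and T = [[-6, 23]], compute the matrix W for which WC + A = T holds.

W = [[2, 5]]

WC = T − A = [[-12, 21]].
Since C sits to the right of W, W = (T − A)C⁻¹.
det C = -9, so C⁻¹ = [[-5/9, -2/9], [-2/9, 1/9]].
W = (T − A)C⁻¹ = [[2, 5]].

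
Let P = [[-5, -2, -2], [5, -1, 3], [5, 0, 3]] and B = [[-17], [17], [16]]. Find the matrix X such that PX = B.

P is on the left of X, so left-multiply by P⁻¹: X = P⁻¹B.
det P = 5; the adjugate gives P⁻¹ = [[-3/5, 6/5, -8/5], [0, -1, 1], [1, -2, 3]].
X = P⁻¹B = [[-3/5, 6/5, -8/5], [0, -1, 1], [1, -2, 3]] · [[-17], [17], [16]] = [[5], [-1], [-3]].

X = [[5], [-1], [-3]]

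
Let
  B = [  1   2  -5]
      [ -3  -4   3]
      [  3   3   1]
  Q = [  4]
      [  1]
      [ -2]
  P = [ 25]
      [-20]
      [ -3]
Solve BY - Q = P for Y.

BY = P + Q = [[29], [-19], [-5]].
B is on the left of Y, so left-multiply by B⁻¹: Y = B⁻¹(P + Q).
det B = -4, so B⁻¹ = [[13/4, 17/4, 7/2], [-3, -4, -3], [-3/4, -3/4, -1/2]].
Y = B⁻¹(P + Q) = [[-4], [4], [-5]].

Y = [[-4], [4], [-5]]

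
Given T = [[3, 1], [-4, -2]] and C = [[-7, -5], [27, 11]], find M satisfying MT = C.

M = [[3, 4], [5, -3]]

Right-multiplying both sides by T⁻¹ gives M = CT⁻¹.
det T = -2; the adjugate gives T⁻¹ = [[1, 1/2], [-2, -3/2]].
M = CT⁻¹ = [[-7, -5], [27, 11]] · [[1, 1/2], [-2, -3/2]] = [[3, 4], [5, -3]].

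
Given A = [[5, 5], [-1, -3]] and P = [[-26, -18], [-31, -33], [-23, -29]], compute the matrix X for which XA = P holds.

X = [[-6, -4], [-6, 1], [-4, 3]]

Since A sits to the right of X, X = PA⁻¹.
A has determinant -10; A⁻¹ = [[3/10, 1/2], [-1/10, -1/2]].
X = PA⁻¹ = [[-26, -18], [-31, -33], [-23, -29]] · [[3/10, 1/2], [-1/10, -1/2]] = [[-6, -4], [-6, 1], [-4, 3]].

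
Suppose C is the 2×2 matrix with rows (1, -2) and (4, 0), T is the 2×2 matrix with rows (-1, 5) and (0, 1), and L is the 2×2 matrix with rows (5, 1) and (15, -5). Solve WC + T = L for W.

W = [[2, 1], [3, 3]]

WC = L − T = [[6, -4], [15, -6]].
Since C sits to the right of W, W = (L − T)C⁻¹.
det C = 8; the adjugate gives C⁻¹ = [[0, 1/4], [-1/2, 1/8]].
W = (L − T)C⁻¹ = [[2, 1], [3, 3]].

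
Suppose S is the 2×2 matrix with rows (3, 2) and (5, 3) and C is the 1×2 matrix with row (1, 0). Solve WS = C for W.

W = [[-3, 2]]

Since S sits to the right of W, W = CS⁻¹.
det S = -1; the adjugate gives S⁻¹ = [[-3, 2], [5, -3]].
W = CS⁻¹ = [[1, 0]] · [[-3, 2], [5, -3]] = [[-3, 2]].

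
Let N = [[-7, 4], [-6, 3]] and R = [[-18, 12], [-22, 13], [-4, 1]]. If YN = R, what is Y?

N is on the right of Y, so right-multiply by N⁻¹: Y = RN⁻¹.
N has determinant 3; N⁻¹ = [[1, -4/3], [2, -7/3]].
Y = RN⁻¹ = [[-18, 12], [-22, 13], [-4, 1]] · [[1, -4/3], [2, -7/3]] = [[6, -4], [4, -1], [-2, 3]].

Y = [[6, -4], [4, -1], [-2, 3]]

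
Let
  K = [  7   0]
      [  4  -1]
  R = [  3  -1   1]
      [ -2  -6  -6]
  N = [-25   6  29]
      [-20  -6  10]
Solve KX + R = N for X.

KX = N − R = [[-28, 7, 28], [-18, 0, 16]].
K is on the left of X, so left-multiply by K⁻¹: X = K⁻¹(N − R).
det K = -7, so K⁻¹ = [[1/7, 0], [4/7, -1]].
X = K⁻¹(N − R) = [[-4, 1, 4], [2, 4, 0]].

X = [[-4, 1, 4], [2, 4, 0]]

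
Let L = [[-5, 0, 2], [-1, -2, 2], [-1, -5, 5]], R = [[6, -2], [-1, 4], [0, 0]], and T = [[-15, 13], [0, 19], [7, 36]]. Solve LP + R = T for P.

LP = T − R = [[-21, 15], [1, 15], [7, 36]].
L is on the left of P, so left-multiply by L⁻¹: P = L⁻¹(T − R).
det L = 6; the adjugate gives L⁻¹ = [[0, -5/3, 2/3], [1/2, -23/6, 4/3], [1/2, -25/6, 5/3]].
P = L⁻¹(T − R) = [[3, -1], [-5, -2], [-3, 5]].

P = [[3, -1], [-5, -2], [-3, 5]]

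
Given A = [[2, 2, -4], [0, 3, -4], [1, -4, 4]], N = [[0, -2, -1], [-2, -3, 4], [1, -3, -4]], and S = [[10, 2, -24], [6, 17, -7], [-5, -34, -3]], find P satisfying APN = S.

Left-multiply by A⁻¹ and right-multiply by N⁻¹: P = A⁻¹SN⁻¹.
A has determinant -4; A⁻¹ = [[1, -2, -1], [1, -3, -2], [3/4, -5/2, -3/2]].
det N = -1; the adjugate gives N⁻¹ = [[-24, 5, 11], [4, -1, -2], [-9, 2, 4]].
A⁻¹S = [[3, 2, -7], [2, 19, 3], [0, 10, 4]].
P = (A⁻¹S)N⁻¹ = [[-1, -1, 1], [1, -3, -4], [4, -2, -4]].

P = [[-1, -1, 1], [1, -3, -4], [4, -2, -4]]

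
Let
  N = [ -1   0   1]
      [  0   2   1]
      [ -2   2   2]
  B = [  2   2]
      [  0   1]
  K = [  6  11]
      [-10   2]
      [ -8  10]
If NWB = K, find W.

W = N⁻¹KB⁻¹ (apply N⁻¹ on the left and B⁻¹ on the right).
N has determinant 2; N⁻¹ = [[1, 1, -1], [-1, 0, 1/2], [2, 1, -1]].
det B = 2; the adjugate gives B⁻¹ = [[1/2, -1], [0, 1]].
N⁻¹K = [[4, 3], [-10, -6], [10, 14]].
W = (N⁻¹K)B⁻¹ = [[2, -1], [-5, 4], [5, 4]].

W = [[2, -1], [-5, 4], [5, 4]]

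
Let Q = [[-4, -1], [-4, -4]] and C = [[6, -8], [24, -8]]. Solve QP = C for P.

P = [[0, 2], [-6, 0]]

Left-multiplying both sides by Q⁻¹ gives P = Q⁻¹C.
det Q = 12, so Q⁻¹ = [[-1/3, 1/12], [1/3, -1/3]].
P = Q⁻¹C = [[-1/3, 1/12], [1/3, -1/3]] · [[6, -8], [24, -8]] = [[0, 2], [-6, 0]].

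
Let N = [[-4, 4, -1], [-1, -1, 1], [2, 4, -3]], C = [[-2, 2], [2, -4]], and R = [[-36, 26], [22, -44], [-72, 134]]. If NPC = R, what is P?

Left-multiply by N⁻¹ and right-multiply by C⁻¹: P = N⁻¹RC⁻¹.
det N = 2; the adjugate gives N⁻¹ = [[-1/2, 4, 3/2], [-1/2, 7, 5/2], [-1, 12, 4]].
det C = 4; the adjugate gives C⁻¹ = [[-1, -1/2], [-1/2, -1/2]].
N⁻¹R = [[-2, 12], [-8, 14], [12, -18]].
P = (N⁻¹R)C⁻¹ = [[-4, -5], [1, -3], [-3, 3]].

P = [[-4, -5], [1, -3], [-3, 3]]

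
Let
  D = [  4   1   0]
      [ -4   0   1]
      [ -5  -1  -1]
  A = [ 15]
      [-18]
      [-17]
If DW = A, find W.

D is on the left of W, so left-multiply by D⁻¹: W = D⁻¹A.
det D = -5; the adjugate gives D⁻¹ = [[-1/5, -1/5, -1/5], [9/5, 4/5, 4/5], [-4/5, 1/5, -4/5]].
W = D⁻¹A = [[-1/5, -1/5, -1/5], [9/5, 4/5, 4/5], [-4/5, 1/5, -4/5]] · [[15], [-18], [-17]] = [[4], [-1], [-2]].

W = [[4], [-1], [-2]]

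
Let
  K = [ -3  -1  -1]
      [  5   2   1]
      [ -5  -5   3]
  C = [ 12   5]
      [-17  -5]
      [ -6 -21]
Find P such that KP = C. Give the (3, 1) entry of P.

K is on the left of P, so left-multiply by K⁻¹: P = K⁻¹C.
K has determinant 2; K⁻¹ = [[11/2, 4, 1/2], [-10, -7, -1], [-15/2, -5, -1/2]].
P = K⁻¹C = [[11/2, 4, 1/2], [-10, -7, -1], [-15/2, -5, -1/2]] · [[12, 5], [-17, -5], [-6, -21]] = [[-5, -3], [5, 6], [-2, -2]].

-2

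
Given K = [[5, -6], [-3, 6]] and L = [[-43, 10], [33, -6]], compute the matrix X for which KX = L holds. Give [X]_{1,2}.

Left-multiplying both sides by K⁻¹ gives X = K⁻¹L.
det K = 12; the adjugate gives K⁻¹ = [[1/2, 1/2], [1/4, 5/12]].
X = K⁻¹L = [[1/2, 1/2], [1/4, 5/12]] · [[-43, 10], [33, -6]] = [[-5, 2], [3, 0]].

2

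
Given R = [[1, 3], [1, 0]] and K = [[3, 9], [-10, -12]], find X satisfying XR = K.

X = [[3, 0], [-4, -6]]

Right-multiplying both sides by R⁻¹ gives X = KR⁻¹.
R has determinant -3; R⁻¹ = [[0, 1], [1/3, -1/3]].
X = KR⁻¹ = [[3, 9], [-10, -12]] · [[0, 1], [1/3, -1/3]] = [[3, 0], [-4, -6]].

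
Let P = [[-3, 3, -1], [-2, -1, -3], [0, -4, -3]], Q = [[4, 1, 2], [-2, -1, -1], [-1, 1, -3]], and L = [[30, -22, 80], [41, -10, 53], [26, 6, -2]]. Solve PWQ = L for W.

W = [[1, -2, 5], [-1, -4, -3], [-4, 0, 2]]

Isolating W: multiply by P⁻¹ from the left and Q⁻¹ from the right, so W = P⁻¹LQ⁻¹.
det P = 1, so P⁻¹ = [[-9, 13, -10], [-6, 9, -7], [8, -12, 9]].
det Q = 5, so Q⁻¹ = [[4/5, 1, 1/5], [-1, -2, 0], [-3/5, -1, -2/5]].
P⁻¹L = [[3, 8, -11], [7, 0, 11], [-18, -2, -14]].
W = (P⁻¹L)Q⁻¹ = [[1, -2, 5], [-1, -4, -3], [-4, 0, 2]].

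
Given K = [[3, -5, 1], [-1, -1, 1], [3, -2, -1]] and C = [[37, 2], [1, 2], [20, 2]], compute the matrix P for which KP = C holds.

P = [[6, -4], [-3, -4], [4, -6]]

Left-multiplying both sides by K⁻¹ gives P = K⁻¹C.
det K = 4, so K⁻¹ = [[3/4, -7/4, -1], [1/2, -3/2, -1], [5/4, -9/4, -2]].
P = K⁻¹C = [[3/4, -7/4, -1], [1/2, -3/2, -1], [5/4, -9/4, -2]] · [[37, 2], [1, 2], [20, 2]] = [[6, -4], [-3, -4], [4, -6]].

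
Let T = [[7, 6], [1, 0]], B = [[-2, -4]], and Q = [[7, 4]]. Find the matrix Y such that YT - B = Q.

Y = [[0, 5]]

YT = Q + B = [[5, 0]].
Right-multiplying both sides by T⁻¹ gives Y = (Q + B)T⁻¹.
T has determinant -6; T⁻¹ = [[0, 1], [1/6, -7/6]].
Y = (Q + B)T⁻¹ = [[0, 5]].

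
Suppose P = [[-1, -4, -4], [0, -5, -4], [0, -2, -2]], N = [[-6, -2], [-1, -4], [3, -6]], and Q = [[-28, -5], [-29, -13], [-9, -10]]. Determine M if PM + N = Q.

M = [[-2, -5], [4, 1], [2, 1]]

PM = Q − N = [[-22, -3], [-28, -9], [-12, -4]].
Since P multiplies M on the left, M = P⁻¹(Q − N).
P has determinant -2; P⁻¹ = [[-1, 0, 2], [0, -1, 2], [0, 1, -5/2]].
M = P⁻¹(Q − N) = [[-2, -5], [4, 1], [2, 1]].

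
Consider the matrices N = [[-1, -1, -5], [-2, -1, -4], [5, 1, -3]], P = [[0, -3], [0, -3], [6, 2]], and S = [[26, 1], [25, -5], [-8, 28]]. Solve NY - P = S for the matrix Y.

NY = S + P = [[26, -2], [25, -8], [-2, 30]].
Left-multiplying both sides by N⁻¹ gives Y = N⁻¹(S + P).
N has determinant 4; N⁻¹ = [[7/4, -2, -1/4], [-13/2, 7, 3/2], [3/4, -1, -1/4]].
Y = N⁻¹(S + P) = [[-4, 5], [3, 2], [-5, -1]].

Y = [[-4, 5], [3, 2], [-5, -1]]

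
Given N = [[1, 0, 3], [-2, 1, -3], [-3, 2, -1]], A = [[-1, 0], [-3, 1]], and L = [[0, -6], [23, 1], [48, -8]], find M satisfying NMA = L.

M = [[3, 0], [-5, -5], [5, -2]]

Left-multiply by N⁻¹ and right-multiply by A⁻¹: M = N⁻¹LA⁻¹.
det N = 2, so N⁻¹ = [[5/2, 3, -3/2], [7/2, 4, -3/2], [-1/2, -1, 1/2]].
det A = -1, so A⁻¹ = [[-1, 0], [-3, 1]].
N⁻¹L = [[-3, 0], [20, -5], [1, -2]].
M = (N⁻¹L)A⁻¹ = [[3, 0], [-5, -5], [5, -2]].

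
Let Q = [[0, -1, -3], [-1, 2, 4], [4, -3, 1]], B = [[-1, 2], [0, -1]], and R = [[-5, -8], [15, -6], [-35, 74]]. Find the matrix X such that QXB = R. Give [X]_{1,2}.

Left-multiply by Q⁻¹ and right-multiply by B⁻¹: X = Q⁻¹RB⁻¹.
det Q = -2, so Q⁻¹ = [[-7, -5, -1], [-17/2, -6, -3/2], [5/2, 2, 1/2]].
det B = 1, so B⁻¹ = [[-1, -2], [0, -1]].
Q⁻¹R = [[-5, 12], [5, -7], [0, 5]].
X = (Q⁻¹R)B⁻¹ = [[5, -2], [-5, -3], [0, -5]].

-2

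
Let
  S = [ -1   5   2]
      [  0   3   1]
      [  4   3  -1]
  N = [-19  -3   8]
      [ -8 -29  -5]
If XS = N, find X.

Since S sits to the right of X, X = NS⁻¹.
det S = 2, so S⁻¹ = [[-3, 11/2, -1/2], [2, -7/2, 1/2], [-6, 23/2, -3/2]].
X = NS⁻¹ = [[-19, -3, 8], [-8, -29, -5]] · [[-3, 11/2, -1/2], [2, -7/2, 1/2], [-6, 23/2, -3/2]] = [[3, -2, -4], [-4, 0, -3]].

X = [[3, -2, -4], [-4, 0, -3]]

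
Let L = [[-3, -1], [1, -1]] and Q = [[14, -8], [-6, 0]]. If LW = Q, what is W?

Left-multiplying both sides by L⁻¹ gives W = L⁻¹Q.
det L = 4; the adjugate gives L⁻¹ = [[-1/4, 1/4], [-1/4, -3/4]].
W = L⁻¹Q = [[-1/4, 1/4], [-1/4, -3/4]] · [[14, -8], [-6, 0]] = [[-5, 2], [1, 2]].

W = [[-5, 2], [1, 2]]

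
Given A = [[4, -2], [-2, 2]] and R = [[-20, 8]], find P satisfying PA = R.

Right-multiplying both sides by A⁻¹ gives P = RA⁻¹.
A has determinant 4; A⁻¹ = [[1/2, 1/2], [1/2, 1]].
P = RA⁻¹ = [[-20, 8]] · [[1/2, 1/2], [1/2, 1]] = [[-6, -2]].

P = [[-6, -2]]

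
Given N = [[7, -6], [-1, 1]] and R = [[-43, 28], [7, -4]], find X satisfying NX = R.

N is on the left of X, so left-multiply by N⁻¹: X = N⁻¹R.
det N = 1, so N⁻¹ = [[1, 6], [1, 7]].
X = N⁻¹R = [[1, 6], [1, 7]] · [[-43, 28], [7, -4]] = [[-1, 4], [6, 0]].

X = [[-1, 4], [6, 0]]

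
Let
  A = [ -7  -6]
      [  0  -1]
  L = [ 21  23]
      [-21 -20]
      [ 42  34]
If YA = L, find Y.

Y = [[-3, -5], [3, 2], [-6, 2]]

Since A sits to the right of Y, Y = LA⁻¹.
det A = 7; the adjugate gives A⁻¹ = [[-1/7, 6/7], [0, -1]].
Y = LA⁻¹ = [[21, 23], [-21, -20], [42, 34]] · [[-1/7, 6/7], [0, -1]] = [[-3, -5], [3, 2], [-6, 2]].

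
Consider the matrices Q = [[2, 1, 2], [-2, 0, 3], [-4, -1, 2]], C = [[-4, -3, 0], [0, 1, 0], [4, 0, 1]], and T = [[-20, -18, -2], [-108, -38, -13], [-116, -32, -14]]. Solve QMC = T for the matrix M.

M = [[-1, -2, 2], [-3, -5, 0], [4, 0, -3]]

Left-multiply by Q⁻¹ and right-multiply by C⁻¹: M = Q⁻¹TC⁻¹.
Q has determinant 2; Q⁻¹ = [[3/2, -2, 3/2], [-4, 6, -5], [1, -1, 1]].
C has determinant -4; C⁻¹ = [[-1/4, -3/4, 0], [0, 1, 0], [1, 3, 1]].
Q⁻¹T = [[12, 1, 2], [12, 4, 0], [-28, -12, -3]].
M = (Q⁻¹T)C⁻¹ = [[-1, -2, 2], [-3, -5, 0], [4, 0, -3]].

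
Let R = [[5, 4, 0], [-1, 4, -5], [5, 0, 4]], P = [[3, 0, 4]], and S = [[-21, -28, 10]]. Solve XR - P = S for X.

X = [[-5, -2, 1]]

XR = S + P = [[-18, -28, 14]].
R is on the right of X, so right-multiply by R⁻¹: X = (S + P)R⁻¹.
det R = -4, so R⁻¹ = [[-4, 4, 5], [21/4, -5, -25/4], [5, -5, -6]].
X = (S + P)R⁻¹ = [[-5, -2, 1]].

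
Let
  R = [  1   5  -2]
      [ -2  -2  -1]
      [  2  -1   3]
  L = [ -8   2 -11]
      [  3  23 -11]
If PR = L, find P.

P = [[-2, -3, -6], [5, 1, 0]]

Right-multiplying both sides by R⁻¹ gives P = LR⁻¹.
det R = 1; the adjugate gives R⁻¹ = [[-7, -13, -9], [4, 7, 5], [6, 11, 8]].
P = LR⁻¹ = [[-8, 2, -11], [3, 23, -11]] · [[-7, -13, -9], [4, 7, 5], [6, 11, 8]] = [[-2, -3, -6], [5, 1, 0]].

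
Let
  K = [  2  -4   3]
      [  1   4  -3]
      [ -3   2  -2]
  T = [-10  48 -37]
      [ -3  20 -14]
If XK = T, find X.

Right-multiplying both sides by K⁻¹ gives X = TK⁻¹.
det K = -6, so K⁻¹ = [[1/3, 1/3, 0], [-11/6, -5/6, -3/2], [-7/3, -4/3, -2]].
X = TK⁻¹ = [[-10, 48, -37], [-3, 20, -14]] · [[1/3, 1/3, 0], [-11/6, -5/6, -3/2], [-7/3, -4/3, -2]] = [[-5, 6, 2], [-5, 1, -2]].

X = [[-5, 6, 2], [-5, 1, -2]]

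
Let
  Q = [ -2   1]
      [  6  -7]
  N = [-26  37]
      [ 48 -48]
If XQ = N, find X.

Right-multiplying both sides by Q⁻¹ gives X = NQ⁻¹.
det Q = 8; the adjugate gives Q⁻¹ = [[-7/8, -1/8], [-3/4, -1/4]].
X = NQ⁻¹ = [[-26, 37], [48, -48]] · [[-7/8, -1/8], [-3/4, -1/4]] = [[-5, -6], [-6, 6]].

X = [[-5, -6], [-6, 6]]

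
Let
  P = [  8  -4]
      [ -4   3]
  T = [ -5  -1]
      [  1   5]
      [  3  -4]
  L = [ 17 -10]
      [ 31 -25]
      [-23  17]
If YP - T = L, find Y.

Y = [[-1, -5], [2, -4], [-1, 3]]

YP = L + T = [[12, -11], [32, -20], [-20, 13]].
Since P sits to the right of Y, Y = (L + T)P⁻¹.
P has determinant 8; P⁻¹ = [[3/8, 1/2], [1/2, 1]].
Y = (L + T)P⁻¹ = [[-1, -5], [2, -4], [-1, 3]].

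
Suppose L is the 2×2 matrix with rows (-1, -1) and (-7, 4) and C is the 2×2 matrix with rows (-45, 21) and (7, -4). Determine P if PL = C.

P = [[3, 6], [0, -1]]

L is on the right of P, so right-multiply by L⁻¹: P = CL⁻¹.
det L = -11; the adjugate gives L⁻¹ = [[-4/11, -1/11], [-7/11, 1/11]].
P = CL⁻¹ = [[-45, 21], [7, -4]] · [[-4/11, -1/11], [-7/11, 1/11]] = [[3, 6], [0, -1]].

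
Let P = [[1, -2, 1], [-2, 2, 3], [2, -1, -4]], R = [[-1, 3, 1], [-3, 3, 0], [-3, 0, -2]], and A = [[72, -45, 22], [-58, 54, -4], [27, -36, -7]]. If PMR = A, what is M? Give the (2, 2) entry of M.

Left-multiply by P⁻¹ and right-multiply by R⁻¹: M = P⁻¹AR⁻¹.
det P = -3, so P⁻¹ = [[5/3, 3, 8/3], [2/3, 2, 5/3], [2/3, 1, 2/3]].
R has determinant -3; R⁻¹ = [[2, -2, 1], [2, -5/3, 1], [-3, 3, -2]].
P⁻¹A = [[18, -9, 6], [-23, 18, -5], [8, 0, 6]].
M = (P⁻¹A)R⁻¹ = [[0, -3, -3], [5, 1, 5], [-2, 2, -4]].

1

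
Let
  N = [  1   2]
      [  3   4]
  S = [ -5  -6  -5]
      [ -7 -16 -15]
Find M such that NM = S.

M = [[3, -4, -5], [-4, -1, 0]]

N is on the left of M, so left-multiply by N⁻¹: M = N⁻¹S.
N has determinant -2; N⁻¹ = [[-2, 1], [3/2, -1/2]].
M = N⁻¹S = [[-2, 1], [3/2, -1/2]] · [[-5, -6, -5], [-7, -16, -15]] = [[3, -4, -5], [-4, -1, 0]].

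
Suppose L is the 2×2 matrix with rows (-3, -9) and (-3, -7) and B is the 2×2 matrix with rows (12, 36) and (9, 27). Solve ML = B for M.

Right-multiplying both sides by L⁻¹ gives M = BL⁻¹.
L has determinant -6; L⁻¹ = [[7/6, -3/2], [-1/2, 1/2]].
M = BL⁻¹ = [[12, 36], [9, 27]] · [[7/6, -3/2], [-1/2, 1/2]] = [[-4, 0], [-3, 0]].

M = [[-4, 0], [-3, 0]]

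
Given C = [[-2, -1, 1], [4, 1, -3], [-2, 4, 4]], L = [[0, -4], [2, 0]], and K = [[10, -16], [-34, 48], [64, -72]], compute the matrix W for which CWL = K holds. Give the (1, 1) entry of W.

-1

Isolating W: multiply by C⁻¹ from the left and L⁻¹ from the right, so W = C⁻¹KL⁻¹.
C has determinant -4; C⁻¹ = [[-4, -2, -1/2], [5/2, 3/2, 1/2], [-9/2, -5/2, -1/2]].
det L = 8, so L⁻¹ = [[0, 1/2], [-1/4, 0]].
C⁻¹K = [[-4, 4], [6, -4], [8, -12]].
W = (C⁻¹K)L⁻¹ = [[-1, -2], [1, 3], [3, 4]].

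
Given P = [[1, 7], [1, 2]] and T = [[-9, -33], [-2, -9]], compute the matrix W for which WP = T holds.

P is on the right of W, so right-multiply by P⁻¹: W = TP⁻¹.
P has determinant -5; P⁻¹ = [[-2/5, 7/5], [1/5, -1/5]].
W = TP⁻¹ = [[-9, -33], [-2, -9]] · [[-2/5, 7/5], [1/5, -1/5]] = [[-3, -6], [-1, -1]].

W = [[-3, -6], [-1, -1]]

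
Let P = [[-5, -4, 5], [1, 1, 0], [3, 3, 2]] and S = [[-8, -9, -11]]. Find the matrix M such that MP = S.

M = [[-1, -4, -3]]

Since P sits to the right of M, M = SP⁻¹.
det P = -2; the adjugate gives P⁻¹ = [[-1, -23/2, 5/2], [1, 25/2, -5/2], [0, -3/2, 1/2]].
M = SP⁻¹ = [[-8, -9, -11]] · [[-1, -23/2, 5/2], [1, 25/2, -5/2], [0, -3/2, 1/2]] = [[-1, -4, -3]].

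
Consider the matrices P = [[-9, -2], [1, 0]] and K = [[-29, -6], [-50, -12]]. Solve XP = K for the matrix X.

X = [[3, -2], [6, 4]]

Since P sits to the right of X, X = KP⁻¹.
det P = 2; the adjugate gives P⁻¹ = [[0, 1], [-1/2, -9/2]].
X = KP⁻¹ = [[-29, -6], [-50, -12]] · [[0, 1], [-1/2, -9/2]] = [[3, -2], [6, 4]].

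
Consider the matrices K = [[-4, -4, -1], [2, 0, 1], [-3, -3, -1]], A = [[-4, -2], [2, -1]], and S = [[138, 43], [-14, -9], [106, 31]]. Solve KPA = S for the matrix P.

P = [[2, 3], [5, -5], [0, -5]]

Isolating P: multiply by K⁻¹ from the left and A⁻¹ from the right, so P = K⁻¹SA⁻¹.
K has determinant -2; K⁻¹ = [[-3/2, 1/2, 2], [1/2, -1/2, -1], [3, 0, -4]].
det A = 8, so A⁻¹ = [[-1/8, 1/4], [-1/4, -1/2]].
K⁻¹S = [[-2, -7], [-30, -5], [-10, 5]].
P = (K⁻¹S)A⁻¹ = [[2, 3], [5, -5], [0, -5]].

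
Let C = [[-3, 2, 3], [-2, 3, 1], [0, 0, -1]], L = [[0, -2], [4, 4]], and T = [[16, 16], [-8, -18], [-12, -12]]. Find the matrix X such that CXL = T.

X = [[2, 1], [3, -1], [0, 3]]

Left-multiply by C⁻¹ and right-multiply by L⁻¹: X = C⁻¹TL⁻¹.
det C = 5; the adjugate gives C⁻¹ = [[-3/5, 2/5, -7/5], [-2/5, 3/5, -3/5], [0, 0, -1]].
det L = 8, so L⁻¹ = [[1/2, 1/4], [-1/2, 0]].
C⁻¹T = [[4, 0], [-4, -10], [12, 12]].
X = (C⁻¹T)L⁻¹ = [[2, 1], [3, -1], [0, 3]].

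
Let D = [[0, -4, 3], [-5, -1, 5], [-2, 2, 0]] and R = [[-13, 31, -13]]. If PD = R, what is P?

P = [[-6, 1, 4]]

Right-multiplying both sides by D⁻¹ gives P = RD⁻¹.
D has determinant 4; D⁻¹ = [[-5/2, 3/2, -17/4], [-5/2, 3/2, -15/4], [-3, 2, -5]].
P = RD⁻¹ = [[-13, 31, -13]] · [[-5/2, 3/2, -17/4], [-5/2, 3/2, -15/4], [-3, 2, -5]] = [[-6, 1, 4]].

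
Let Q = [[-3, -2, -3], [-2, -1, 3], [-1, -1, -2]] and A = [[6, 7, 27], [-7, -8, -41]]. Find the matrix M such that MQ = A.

Right-multiplying both sides by Q⁻¹ gives M = AQ⁻¹.
Q has determinant -4; Q⁻¹ = [[-5/4, 1/4, 9/4], [7/4, -3/4, -15/4], [-1/4, 1/4, 1/4]].
M = AQ⁻¹ = [[6, 7, 27], [-7, -8, -41]] · [[-5/4, 1/4, 9/4], [7/4, -3/4, -15/4], [-1/4, 1/4, 1/4]] = [[-2, 3, -6], [5, -6, 4]].

M = [[-2, 3, -6], [5, -6, 4]]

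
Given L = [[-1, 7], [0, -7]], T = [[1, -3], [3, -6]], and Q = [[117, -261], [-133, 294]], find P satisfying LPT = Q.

P = L⁻¹QT⁻¹ (apply L⁻¹ on the left and T⁻¹ on the right).
det L = 7, so L⁻¹ = [[-1, -1], [0, -1/7]].
T has determinant 3; T⁻¹ = [[-2, 1], [-1, 1/3]].
L⁻¹Q = [[16, -33], [19, -42]].
P = (L⁻¹Q)T⁻¹ = [[1, 5], [4, 5]].

P = [[1, 5], [4, 5]]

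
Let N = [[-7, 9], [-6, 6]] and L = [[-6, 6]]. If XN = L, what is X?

X = [[0, 1]]

Since N sits to the right of X, X = LN⁻¹.
det N = 12, so N⁻¹ = [[1/2, -3/4], [1/2, -7/12]].
X = LN⁻¹ = [[-6, 6]] · [[1/2, -3/4], [1/2, -7/12]] = [[0, 1]].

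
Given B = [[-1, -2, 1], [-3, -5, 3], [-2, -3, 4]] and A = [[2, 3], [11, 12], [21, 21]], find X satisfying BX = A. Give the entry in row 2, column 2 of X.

Since B multiplies X on the left, X = B⁻¹A.
det B = -2; the adjugate gives B⁻¹ = [[11/2, -5/2, 1/2], [-3, 1, 0], [1/2, -1/2, 1/2]].
X = B⁻¹A = [[11/2, -5/2, 1/2], [-3, 1, 0], [1/2, -1/2, 1/2]] · [[2, 3], [11, 12], [21, 21]] = [[-6, -3], [5, 3], [6, 6]].

3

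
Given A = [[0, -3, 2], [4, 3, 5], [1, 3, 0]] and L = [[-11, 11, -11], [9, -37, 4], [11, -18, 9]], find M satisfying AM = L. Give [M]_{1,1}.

A is on the left of M, so left-multiply by A⁻¹: M = A⁻¹L.
A has determinant 3; A⁻¹ = [[-5, 2, -7], [5/3, -2/3, 8/3], [3, -1, 4]].
M = A⁻¹L = [[-5, 2, -7], [5/3, -2/3, 8/3], [3, -1, 4]] · [[-11, 11, -11], [9, -37, 4], [11, -18, 9]] = [[-4, -3, 0], [5, -5, 3], [2, -2, -1]].

-4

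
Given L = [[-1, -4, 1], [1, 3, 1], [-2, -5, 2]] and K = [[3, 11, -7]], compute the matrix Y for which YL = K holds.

Y = [[-3, -2, -1]]

Right-multiplying both sides by L⁻¹ gives Y = KL⁻¹.
L has determinant 6; L⁻¹ = [[11/6, 1/2, -7/6], [-2/3, 0, 1/3], [1/6, 1/2, 1/6]].
Y = KL⁻¹ = [[3, 11, -7]] · [[11/6, 1/2, -7/6], [-2/3, 0, 1/3], [1/6, 1/2, 1/6]] = [[-3, -2, -1]].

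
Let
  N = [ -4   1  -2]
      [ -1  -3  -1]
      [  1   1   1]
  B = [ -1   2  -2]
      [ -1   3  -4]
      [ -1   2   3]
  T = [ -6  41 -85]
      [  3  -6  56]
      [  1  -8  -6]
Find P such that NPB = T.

P = N⁻¹TB⁻¹ (apply N⁻¹ on the left and B⁻¹ on the right).
N has determinant 4; N⁻¹ = [[-1/2, -3/4, -7/4], [0, -1/2, -1/2], [1/2, 5/4, 13/4]].
det B = -5; the adjugate gives B⁻¹ = [[-17/5, 2, 2/5], [-7/5, 1, 2/5], [-1/5, 0, 1/5]].
N⁻¹T = [[-1, -2, 11], [-2, 7, -25], [4, -13, 8]].
P = (N⁻¹T)B⁻¹ = [[4, -4, 1], [2, 3, -3], [3, -5, -2]].

P = [[4, -4, 1], [2, 3, -3], [3, -5, -2]]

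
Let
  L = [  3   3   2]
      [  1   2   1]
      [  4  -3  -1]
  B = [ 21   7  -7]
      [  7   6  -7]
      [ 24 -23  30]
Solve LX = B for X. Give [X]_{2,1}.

Since L multiplies X on the left, X = L⁻¹B.
det L = -4, so L⁻¹ = [[-1/4, 3/4, 1/4], [-5/4, 11/4, 1/4], [11/4, -21/4, -3/4]].
X = L⁻¹B = [[-1/4, 3/4, 1/4], [-5/4, 11/4, 1/4], [11/4, -21/4, -3/4]] · [[21, 7, -7], [7, 6, -7], [24, -23, 30]] = [[6, -3, 4], [-1, 2, -3], [3, 5, -5]].

-1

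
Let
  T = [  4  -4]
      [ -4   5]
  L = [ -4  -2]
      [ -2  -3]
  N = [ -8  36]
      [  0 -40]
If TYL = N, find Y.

Left-multiply by T⁻¹ and right-multiply by L⁻¹: Y = T⁻¹NL⁻¹.
det T = 4; the adjugate gives T⁻¹ = [[5/4, 1], [1, 1]].
L has determinant 8; L⁻¹ = [[-3/8, 1/4], [1/4, -1/2]].
T⁻¹N = [[-10, 5], [-8, -4]].
Y = (T⁻¹N)L⁻¹ = [[5, -5], [2, 0]].

Y = [[5, -5], [2, 0]]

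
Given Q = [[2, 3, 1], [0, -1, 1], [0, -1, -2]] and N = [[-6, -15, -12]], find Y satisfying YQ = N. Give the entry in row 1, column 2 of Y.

Right-multiplying both sides by Q⁻¹ gives Y = NQ⁻¹.
Q has determinant 6; Q⁻¹ = [[1/2, 5/6, 2/3], [0, -2/3, -1/3], [0, 1/3, -1/3]].
Y = NQ⁻¹ = [[-6, -15, -12]] · [[1/2, 5/6, 2/3], [0, -2/3, -1/3], [0, 1/3, -1/3]] = [[-3, 1, 5]].

1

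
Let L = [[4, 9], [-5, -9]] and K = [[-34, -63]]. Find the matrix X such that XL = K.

Right-multiplying both sides by L⁻¹ gives X = KL⁻¹.
L has determinant 9; L⁻¹ = [[-1, -1], [5/9, 4/9]].
X = KL⁻¹ = [[-34, -63]] · [[-1, -1], [5/9, 4/9]] = [[-1, 6]].

X = [[-1, 6]]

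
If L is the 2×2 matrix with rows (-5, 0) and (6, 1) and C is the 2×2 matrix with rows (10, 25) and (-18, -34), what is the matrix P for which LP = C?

L is on the left of P, so left-multiply by L⁻¹: P = L⁻¹C.
L has determinant -5; L⁻¹ = [[-1/5, 0], [6/5, 1]].
P = L⁻¹C = [[-1/5, 0], [6/5, 1]] · [[10, 25], [-18, -34]] = [[-2, -5], [-6, -4]].

P = [[-2, -5], [-6, -4]]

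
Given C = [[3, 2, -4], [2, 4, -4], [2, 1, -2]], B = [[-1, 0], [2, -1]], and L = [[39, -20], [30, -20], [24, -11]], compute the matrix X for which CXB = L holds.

X = C⁻¹LB⁻¹ (apply C⁻¹ on the left and B⁻¹ on the right).
C has determinant 4; C⁻¹ = [[-1, 0, 2], [-1, 1/2, 1], [-3/2, 1/4, 2]].
B has determinant 1; B⁻¹ = [[-1, 0], [-2, -1]].
C⁻¹L = [[9, -2], [0, -1], [-3, 3]].
X = (C⁻¹L)B⁻¹ = [[-5, 2], [2, 1], [-3, -3]].

X = [[-5, 2], [2, 1], [-3, -3]]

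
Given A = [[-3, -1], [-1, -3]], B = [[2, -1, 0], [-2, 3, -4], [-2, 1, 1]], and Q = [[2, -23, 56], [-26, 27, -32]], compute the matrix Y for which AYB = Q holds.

Y = [[-2, 5, -5], [4, -4, 3]]

Y = A⁻¹QB⁻¹ (apply A⁻¹ on the left and B⁻¹ on the right).
det A = 8, so A⁻¹ = [[-3/8, 1/8], [1/8, -3/8]].
B has determinant 4; B⁻¹ = [[7/4, 1/4, 1], [5/2, 1/2, 2], [1, 0, 1]].
A⁻¹Q = [[-4, 12, -25], [10, -13, 19]].
Y = (A⁻¹Q)B⁻¹ = [[-2, 5, -5], [4, -4, 3]].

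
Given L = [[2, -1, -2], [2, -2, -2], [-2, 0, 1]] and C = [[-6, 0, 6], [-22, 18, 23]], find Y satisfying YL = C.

Right-multiplying both sides by L⁻¹ gives Y = CL⁻¹.
det L = 2; the adjugate gives L⁻¹ = [[-1, 1/2, -1], [1, -1, 0], [-2, 1, -1]].
Y = CL⁻¹ = [[-6, 0, 6], [-22, 18, 23]] · [[-1, 1/2, -1], [1, -1, 0], [-2, 1, -1]] = [[-6, 3, 0], [-6, -6, -1]].

Y = [[-6, 3, 0], [-6, -6, -1]]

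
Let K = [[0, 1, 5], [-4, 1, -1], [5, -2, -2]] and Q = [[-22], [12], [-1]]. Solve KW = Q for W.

W = [[-1], [3], [-5]]

K is on the left of W, so left-multiply by K⁻¹: W = K⁻¹Q.
det K = 2; the adjugate gives K⁻¹ = [[-2, -4, -3], [-13/2, -25/2, -10], [3/2, 5/2, 2]].
W = K⁻¹Q = [[-2, -4, -3], [-13/2, -25/2, -10], [3/2, 5/2, 2]] · [[-22], [12], [-1]] = [[-1], [3], [-5]].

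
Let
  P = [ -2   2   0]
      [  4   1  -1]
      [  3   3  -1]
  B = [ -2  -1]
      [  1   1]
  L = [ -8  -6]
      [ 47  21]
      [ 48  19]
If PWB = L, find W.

W = [[-5, -1], [-4, -3], [2, -2]]

Isolating W: multiply by P⁻¹ from the left and B⁻¹ from the right, so W = P⁻¹LB⁻¹.
det P = -2; the adjugate gives P⁻¹ = [[-1, -1, 1], [-1/2, -1, 1], [-9/2, -6, 5]].
det B = -1; the adjugate gives B⁻¹ = [[-1, -1], [1, 2]].
P⁻¹L = [[9, 4], [5, 1], [-6, -4]].
W = (P⁻¹L)B⁻¹ = [[-5, -1], [-4, -3], [2, -2]].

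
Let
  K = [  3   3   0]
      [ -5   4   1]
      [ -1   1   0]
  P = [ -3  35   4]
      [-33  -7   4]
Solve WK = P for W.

Since K sits to the right of W, W = PK⁻¹.
det K = -6, so K⁻¹ = [[1/6, 0, -1/2], [1/6, 0, 1/2], [1/6, 1, -9/2]].
W = PK⁻¹ = [[-3, 35, 4], [-33, -7, 4]] · [[1/6, 0, -1/2], [1/6, 0, 1/2], [1/6, 1, -9/2]] = [[6, 4, 1], [-6, 4, -5]].

W = [[6, 4, 1], [-6, 4, -5]]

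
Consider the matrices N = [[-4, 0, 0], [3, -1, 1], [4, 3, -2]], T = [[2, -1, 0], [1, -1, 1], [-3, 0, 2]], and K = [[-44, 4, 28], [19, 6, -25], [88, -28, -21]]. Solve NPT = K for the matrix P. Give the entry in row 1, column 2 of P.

-3

P = N⁻¹KT⁻¹ (apply N⁻¹ on the left and T⁻¹ on the right).
N has determinant 4; N⁻¹ = [[-1/4, 0, 0], [5/2, 2, 1], [13/4, 3, 1]].
det T = 1; the adjugate gives T⁻¹ = [[-2, 2, -1], [-5, 4, -2], [-3, 3, -1]].
N⁻¹K = [[11, -1, -7], [16, -6, -1], [2, 3, -5]].
P = (N⁻¹K)T⁻¹ = [[4, -3, -2], [1, 5, -3], [-4, 1, -3]].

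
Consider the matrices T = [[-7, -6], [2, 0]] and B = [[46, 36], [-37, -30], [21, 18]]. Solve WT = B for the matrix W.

T is on the right of W, so right-multiply by T⁻¹: W = BT⁻¹.
det T = 12, so T⁻¹ = [[0, 1/2], [-1/6, -7/12]].
W = BT⁻¹ = [[46, 36], [-37, -30], [21, 18]] · [[0, 1/2], [-1/6, -7/12]] = [[-6, 2], [5, -1], [-3, 0]].

W = [[-6, 2], [5, -1], [-3, 0]]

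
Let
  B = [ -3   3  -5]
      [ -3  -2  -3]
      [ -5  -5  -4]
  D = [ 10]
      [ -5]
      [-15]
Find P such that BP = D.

P = [[6], [1], [-5]]

Since B multiplies P on the left, P = B⁻¹D.
det B = 5; the adjugate gives B⁻¹ = [[-7/5, 37/5, -19/5], [3/5, -13/5, 6/5], [1, -6, 3]].
P = B⁻¹D = [[-7/5, 37/5, -19/5], [3/5, -13/5, 6/5], [1, -6, 3]] · [[10], [-5], [-15]] = [[6], [1], [-5]].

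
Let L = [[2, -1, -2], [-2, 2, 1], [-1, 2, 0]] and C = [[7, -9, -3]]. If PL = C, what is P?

P = [[1, -1, -3]]

Since L sits to the right of P, P = CL⁻¹.
det L = 1, so L⁻¹ = [[-2, -4, 3], [-1, -2, 2], [-2, -3, 2]].
P = CL⁻¹ = [[7, -9, -3]] · [[-2, -4, 3], [-1, -2, 2], [-2, -3, 2]] = [[1, -1, -3]].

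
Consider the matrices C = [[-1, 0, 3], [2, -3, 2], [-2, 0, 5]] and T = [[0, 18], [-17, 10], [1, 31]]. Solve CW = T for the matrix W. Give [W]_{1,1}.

C is on the left of W, so left-multiply by C⁻¹: W = C⁻¹T.
det C = -3, so C⁻¹ = [[5, 0, -3], [14/3, -1/3, -8/3], [2, 0, -1]].
W = C⁻¹T = [[5, 0, -3], [14/3, -1/3, -8/3], [2, 0, -1]] · [[0, 18], [-17, 10], [1, 31]] = [[-3, -3], [3, -2], [-1, 5]].

-3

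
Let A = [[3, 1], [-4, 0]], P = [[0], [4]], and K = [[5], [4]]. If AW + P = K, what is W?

W = [[0], [5]]

AW = K − P = [[5], [0]].
Since A multiplies W on the left, W = A⁻¹(K − P).
A has determinant 4; A⁻¹ = [[0, -1/4], [1, 3/4]].
W = A⁻¹(K − P) = [[0], [5]].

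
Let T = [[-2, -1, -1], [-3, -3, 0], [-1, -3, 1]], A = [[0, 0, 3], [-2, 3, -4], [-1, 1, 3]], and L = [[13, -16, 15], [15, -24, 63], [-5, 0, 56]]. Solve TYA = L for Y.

Y = [[-3, 4, 4], [1, -1, -5], [-3, -4, 4]]

Y = T⁻¹LA⁻¹ (apply T⁻¹ on the left and A⁻¹ on the right).
det T = -3, so T⁻¹ = [[1, -4/3, 1], [-1, 1, -1], [-2, 5/3, -1]].
A has determinant 3; A⁻¹ = [[13/3, 1, -3], [10/3, 1, -2], [1/3, 0, 0]].
T⁻¹L = [[-12, 16, -13], [7, -8, -8], [4, -8, 19]].
Y = (T⁻¹L)A⁻¹ = [[-3, 4, 4], [1, -1, -5], [-3, -4, 4]].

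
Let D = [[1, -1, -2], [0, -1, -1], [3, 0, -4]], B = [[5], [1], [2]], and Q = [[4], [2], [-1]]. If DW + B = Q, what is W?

W = [[-5], [2], [-3]]

DW = Q − B = [[-1], [1], [-3]].
D is on the left of W, so left-multiply by D⁻¹: W = D⁻¹(Q − B).
D has determinant 1; D⁻¹ = [[4, -4, -1], [-3, 2, 1], [3, -3, -1]].
W = D⁻¹(Q − B) = [[-5], [2], [-3]].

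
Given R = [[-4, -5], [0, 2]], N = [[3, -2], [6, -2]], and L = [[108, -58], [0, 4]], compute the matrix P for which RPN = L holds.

P = [[-3, -3], [-2, 1]]

Isolating P: multiply by R⁻¹ from the left and N⁻¹ from the right, so P = R⁻¹LN⁻¹.
det R = -8, so R⁻¹ = [[-1/4, -5/8], [0, 1/2]].
det N = 6, so N⁻¹ = [[-1/3, 1/3], [-1, 1/2]].
R⁻¹L = [[-27, 12], [0, 2]].
P = (R⁻¹L)N⁻¹ = [[-3, -3], [-2, 1]].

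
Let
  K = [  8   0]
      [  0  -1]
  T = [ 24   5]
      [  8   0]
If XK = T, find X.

Since K sits to the right of X, X = TK⁻¹.
K has determinant -8; K⁻¹ = [[1/8, 0], [0, -1]].
X = TK⁻¹ = [[24, 5], [8, 0]] · [[1/8, 0], [0, -1]] = [[3, -5], [1, 0]].

X = [[3, -5], [1, 0]]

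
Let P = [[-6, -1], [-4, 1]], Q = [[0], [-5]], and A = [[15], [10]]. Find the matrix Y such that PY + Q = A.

Y = [[-3], [3]]

PY = A − Q = [[15], [15]].
Since P multiplies Y on the left, Y = P⁻¹(A − Q).
det P = -10; the adjugate gives P⁻¹ = [[-1/10, -1/10], [-2/5, 3/5]].
Y = P⁻¹(A − Q) = [[-3], [3]].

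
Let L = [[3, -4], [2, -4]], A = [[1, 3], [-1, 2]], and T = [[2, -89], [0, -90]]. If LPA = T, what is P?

P = [[1, -1], [5, 4]]

P = L⁻¹TA⁻¹ (apply L⁻¹ on the left and A⁻¹ on the right).
L has determinant -4; L⁻¹ = [[1, -1], [1/2, -3/4]].
A has determinant 5; A⁻¹ = [[2/5, -3/5], [1/5, 1/5]].
L⁻¹T = [[2, 1], [1, 23]].
P = (L⁻¹T)A⁻¹ = [[1, -1], [5, 4]].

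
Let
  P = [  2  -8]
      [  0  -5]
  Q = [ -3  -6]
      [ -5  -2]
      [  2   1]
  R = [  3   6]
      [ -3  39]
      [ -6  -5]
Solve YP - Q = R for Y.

YP = R + Q = [[0, 0], [-8, 37], [-4, -4]].
Right-multiplying both sides by P⁻¹ gives Y = (R + Q)P⁻¹.
det P = -10, so P⁻¹ = [[1/2, -4/5], [0, -1/5]].
Y = (R + Q)P⁻¹ = [[0, 0], [-4, -1], [-2, 4]].

Y = [[0, 0], [-4, -1], [-2, 4]]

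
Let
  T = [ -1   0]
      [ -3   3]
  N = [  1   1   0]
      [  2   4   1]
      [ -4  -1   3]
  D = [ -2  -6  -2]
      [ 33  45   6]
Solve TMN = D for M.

M = [[-2, 2, 0], [5, 4, 0]]

Left-multiply by T⁻¹ and right-multiply by N⁻¹: M = T⁻¹DN⁻¹.
T has determinant -3; T⁻¹ = [[-1, 0], [-1, 1/3]].
det N = 3; the adjugate gives N⁻¹ = [[13/3, -1, 1/3], [-10/3, 1, -1/3], [14/3, -1, 2/3]].
T⁻¹D = [[2, 6, 2], [13, 21, 4]].
M = (T⁻¹D)N⁻¹ = [[-2, 2, 0], [5, 4, 0]].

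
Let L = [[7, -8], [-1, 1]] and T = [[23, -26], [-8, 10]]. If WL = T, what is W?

L is on the right of W, so right-multiply by L⁻¹: W = TL⁻¹.
det L = -1; the adjugate gives L⁻¹ = [[-1, -8], [-1, -7]].
W = TL⁻¹ = [[23, -26], [-8, 10]] · [[-1, -8], [-1, -7]] = [[3, -2], [-2, -6]].

W = [[3, -2], [-2, -6]]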